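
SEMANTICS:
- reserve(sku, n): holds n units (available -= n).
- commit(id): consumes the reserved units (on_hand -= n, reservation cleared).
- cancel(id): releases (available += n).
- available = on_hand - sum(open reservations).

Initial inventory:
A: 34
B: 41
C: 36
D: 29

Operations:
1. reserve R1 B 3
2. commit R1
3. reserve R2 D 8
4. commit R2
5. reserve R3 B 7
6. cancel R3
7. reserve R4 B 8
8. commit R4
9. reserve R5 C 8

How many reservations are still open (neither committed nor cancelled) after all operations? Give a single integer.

Step 1: reserve R1 B 3 -> on_hand[A=34 B=41 C=36 D=29] avail[A=34 B=38 C=36 D=29] open={R1}
Step 2: commit R1 -> on_hand[A=34 B=38 C=36 D=29] avail[A=34 B=38 C=36 D=29] open={}
Step 3: reserve R2 D 8 -> on_hand[A=34 B=38 C=36 D=29] avail[A=34 B=38 C=36 D=21] open={R2}
Step 4: commit R2 -> on_hand[A=34 B=38 C=36 D=21] avail[A=34 B=38 C=36 D=21] open={}
Step 5: reserve R3 B 7 -> on_hand[A=34 B=38 C=36 D=21] avail[A=34 B=31 C=36 D=21] open={R3}
Step 6: cancel R3 -> on_hand[A=34 B=38 C=36 D=21] avail[A=34 B=38 C=36 D=21] open={}
Step 7: reserve R4 B 8 -> on_hand[A=34 B=38 C=36 D=21] avail[A=34 B=30 C=36 D=21] open={R4}
Step 8: commit R4 -> on_hand[A=34 B=30 C=36 D=21] avail[A=34 B=30 C=36 D=21] open={}
Step 9: reserve R5 C 8 -> on_hand[A=34 B=30 C=36 D=21] avail[A=34 B=30 C=28 D=21] open={R5}
Open reservations: ['R5'] -> 1

Answer: 1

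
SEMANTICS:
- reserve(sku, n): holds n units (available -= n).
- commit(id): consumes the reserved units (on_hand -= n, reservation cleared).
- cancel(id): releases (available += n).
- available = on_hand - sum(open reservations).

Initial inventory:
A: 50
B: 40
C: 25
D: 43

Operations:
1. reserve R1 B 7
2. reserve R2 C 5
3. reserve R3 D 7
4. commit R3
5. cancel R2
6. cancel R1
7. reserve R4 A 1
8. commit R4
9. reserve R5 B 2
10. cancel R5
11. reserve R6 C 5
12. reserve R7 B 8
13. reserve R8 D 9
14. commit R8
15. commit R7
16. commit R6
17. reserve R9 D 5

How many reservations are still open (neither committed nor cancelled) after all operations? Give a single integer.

Answer: 1

Derivation:
Step 1: reserve R1 B 7 -> on_hand[A=50 B=40 C=25 D=43] avail[A=50 B=33 C=25 D=43] open={R1}
Step 2: reserve R2 C 5 -> on_hand[A=50 B=40 C=25 D=43] avail[A=50 B=33 C=20 D=43] open={R1,R2}
Step 3: reserve R3 D 7 -> on_hand[A=50 B=40 C=25 D=43] avail[A=50 B=33 C=20 D=36] open={R1,R2,R3}
Step 4: commit R3 -> on_hand[A=50 B=40 C=25 D=36] avail[A=50 B=33 C=20 D=36] open={R1,R2}
Step 5: cancel R2 -> on_hand[A=50 B=40 C=25 D=36] avail[A=50 B=33 C=25 D=36] open={R1}
Step 6: cancel R1 -> on_hand[A=50 B=40 C=25 D=36] avail[A=50 B=40 C=25 D=36] open={}
Step 7: reserve R4 A 1 -> on_hand[A=50 B=40 C=25 D=36] avail[A=49 B=40 C=25 D=36] open={R4}
Step 8: commit R4 -> on_hand[A=49 B=40 C=25 D=36] avail[A=49 B=40 C=25 D=36] open={}
Step 9: reserve R5 B 2 -> on_hand[A=49 B=40 C=25 D=36] avail[A=49 B=38 C=25 D=36] open={R5}
Step 10: cancel R5 -> on_hand[A=49 B=40 C=25 D=36] avail[A=49 B=40 C=25 D=36] open={}
Step 11: reserve R6 C 5 -> on_hand[A=49 B=40 C=25 D=36] avail[A=49 B=40 C=20 D=36] open={R6}
Step 12: reserve R7 B 8 -> on_hand[A=49 B=40 C=25 D=36] avail[A=49 B=32 C=20 D=36] open={R6,R7}
Step 13: reserve R8 D 9 -> on_hand[A=49 B=40 C=25 D=36] avail[A=49 B=32 C=20 D=27] open={R6,R7,R8}
Step 14: commit R8 -> on_hand[A=49 B=40 C=25 D=27] avail[A=49 B=32 C=20 D=27] open={R6,R7}
Step 15: commit R7 -> on_hand[A=49 B=32 C=25 D=27] avail[A=49 B=32 C=20 D=27] open={R6}
Step 16: commit R6 -> on_hand[A=49 B=32 C=20 D=27] avail[A=49 B=32 C=20 D=27] open={}
Step 17: reserve R9 D 5 -> on_hand[A=49 B=32 C=20 D=27] avail[A=49 B=32 C=20 D=22] open={R9}
Open reservations: ['R9'] -> 1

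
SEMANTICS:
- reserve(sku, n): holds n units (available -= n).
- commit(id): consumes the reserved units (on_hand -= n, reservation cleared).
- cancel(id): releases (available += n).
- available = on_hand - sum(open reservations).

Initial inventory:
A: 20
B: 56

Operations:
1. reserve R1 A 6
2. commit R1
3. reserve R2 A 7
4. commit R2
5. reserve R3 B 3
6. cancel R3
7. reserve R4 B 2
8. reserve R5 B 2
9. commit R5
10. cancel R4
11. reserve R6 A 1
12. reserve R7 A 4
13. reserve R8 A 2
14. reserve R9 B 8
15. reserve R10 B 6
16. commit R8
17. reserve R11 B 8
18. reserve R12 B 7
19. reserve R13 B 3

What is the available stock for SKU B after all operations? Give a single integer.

Step 1: reserve R1 A 6 -> on_hand[A=20 B=56] avail[A=14 B=56] open={R1}
Step 2: commit R1 -> on_hand[A=14 B=56] avail[A=14 B=56] open={}
Step 3: reserve R2 A 7 -> on_hand[A=14 B=56] avail[A=7 B=56] open={R2}
Step 4: commit R2 -> on_hand[A=7 B=56] avail[A=7 B=56] open={}
Step 5: reserve R3 B 3 -> on_hand[A=7 B=56] avail[A=7 B=53] open={R3}
Step 6: cancel R3 -> on_hand[A=7 B=56] avail[A=7 B=56] open={}
Step 7: reserve R4 B 2 -> on_hand[A=7 B=56] avail[A=7 B=54] open={R4}
Step 8: reserve R5 B 2 -> on_hand[A=7 B=56] avail[A=7 B=52] open={R4,R5}
Step 9: commit R5 -> on_hand[A=7 B=54] avail[A=7 B=52] open={R4}
Step 10: cancel R4 -> on_hand[A=7 B=54] avail[A=7 B=54] open={}
Step 11: reserve R6 A 1 -> on_hand[A=7 B=54] avail[A=6 B=54] open={R6}
Step 12: reserve R7 A 4 -> on_hand[A=7 B=54] avail[A=2 B=54] open={R6,R7}
Step 13: reserve R8 A 2 -> on_hand[A=7 B=54] avail[A=0 B=54] open={R6,R7,R8}
Step 14: reserve R9 B 8 -> on_hand[A=7 B=54] avail[A=0 B=46] open={R6,R7,R8,R9}
Step 15: reserve R10 B 6 -> on_hand[A=7 B=54] avail[A=0 B=40] open={R10,R6,R7,R8,R9}
Step 16: commit R8 -> on_hand[A=5 B=54] avail[A=0 B=40] open={R10,R6,R7,R9}
Step 17: reserve R11 B 8 -> on_hand[A=5 B=54] avail[A=0 B=32] open={R10,R11,R6,R7,R9}
Step 18: reserve R12 B 7 -> on_hand[A=5 B=54] avail[A=0 B=25] open={R10,R11,R12,R6,R7,R9}
Step 19: reserve R13 B 3 -> on_hand[A=5 B=54] avail[A=0 B=22] open={R10,R11,R12,R13,R6,R7,R9}
Final available[B] = 22

Answer: 22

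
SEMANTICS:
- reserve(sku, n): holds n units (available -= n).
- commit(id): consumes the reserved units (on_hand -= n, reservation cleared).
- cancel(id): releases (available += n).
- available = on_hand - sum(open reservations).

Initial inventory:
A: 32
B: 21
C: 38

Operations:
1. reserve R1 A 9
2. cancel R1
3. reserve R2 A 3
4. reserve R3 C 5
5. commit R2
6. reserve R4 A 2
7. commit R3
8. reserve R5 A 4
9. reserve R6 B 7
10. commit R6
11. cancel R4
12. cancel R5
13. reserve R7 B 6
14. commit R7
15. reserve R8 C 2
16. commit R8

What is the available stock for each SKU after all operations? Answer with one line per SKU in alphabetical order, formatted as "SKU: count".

Answer: A: 29
B: 8
C: 31

Derivation:
Step 1: reserve R1 A 9 -> on_hand[A=32 B=21 C=38] avail[A=23 B=21 C=38] open={R1}
Step 2: cancel R1 -> on_hand[A=32 B=21 C=38] avail[A=32 B=21 C=38] open={}
Step 3: reserve R2 A 3 -> on_hand[A=32 B=21 C=38] avail[A=29 B=21 C=38] open={R2}
Step 4: reserve R3 C 5 -> on_hand[A=32 B=21 C=38] avail[A=29 B=21 C=33] open={R2,R3}
Step 5: commit R2 -> on_hand[A=29 B=21 C=38] avail[A=29 B=21 C=33] open={R3}
Step 6: reserve R4 A 2 -> on_hand[A=29 B=21 C=38] avail[A=27 B=21 C=33] open={R3,R4}
Step 7: commit R3 -> on_hand[A=29 B=21 C=33] avail[A=27 B=21 C=33] open={R4}
Step 8: reserve R5 A 4 -> on_hand[A=29 B=21 C=33] avail[A=23 B=21 C=33] open={R4,R5}
Step 9: reserve R6 B 7 -> on_hand[A=29 B=21 C=33] avail[A=23 B=14 C=33] open={R4,R5,R6}
Step 10: commit R6 -> on_hand[A=29 B=14 C=33] avail[A=23 B=14 C=33] open={R4,R5}
Step 11: cancel R4 -> on_hand[A=29 B=14 C=33] avail[A=25 B=14 C=33] open={R5}
Step 12: cancel R5 -> on_hand[A=29 B=14 C=33] avail[A=29 B=14 C=33] open={}
Step 13: reserve R7 B 6 -> on_hand[A=29 B=14 C=33] avail[A=29 B=8 C=33] open={R7}
Step 14: commit R7 -> on_hand[A=29 B=8 C=33] avail[A=29 B=8 C=33] open={}
Step 15: reserve R8 C 2 -> on_hand[A=29 B=8 C=33] avail[A=29 B=8 C=31] open={R8}
Step 16: commit R8 -> on_hand[A=29 B=8 C=31] avail[A=29 B=8 C=31] open={}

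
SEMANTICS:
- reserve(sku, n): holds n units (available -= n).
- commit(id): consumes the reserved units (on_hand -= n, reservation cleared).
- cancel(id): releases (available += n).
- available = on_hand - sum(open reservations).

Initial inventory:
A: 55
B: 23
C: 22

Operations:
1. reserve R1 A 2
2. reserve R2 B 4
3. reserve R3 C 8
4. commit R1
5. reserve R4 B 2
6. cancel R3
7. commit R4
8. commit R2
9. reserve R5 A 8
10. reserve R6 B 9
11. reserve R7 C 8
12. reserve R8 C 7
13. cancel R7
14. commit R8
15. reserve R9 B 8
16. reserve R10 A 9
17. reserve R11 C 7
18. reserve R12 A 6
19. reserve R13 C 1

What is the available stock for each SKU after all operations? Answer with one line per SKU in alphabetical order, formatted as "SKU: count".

Step 1: reserve R1 A 2 -> on_hand[A=55 B=23 C=22] avail[A=53 B=23 C=22] open={R1}
Step 2: reserve R2 B 4 -> on_hand[A=55 B=23 C=22] avail[A=53 B=19 C=22] open={R1,R2}
Step 3: reserve R3 C 8 -> on_hand[A=55 B=23 C=22] avail[A=53 B=19 C=14] open={R1,R2,R3}
Step 4: commit R1 -> on_hand[A=53 B=23 C=22] avail[A=53 B=19 C=14] open={R2,R3}
Step 5: reserve R4 B 2 -> on_hand[A=53 B=23 C=22] avail[A=53 B=17 C=14] open={R2,R3,R4}
Step 6: cancel R3 -> on_hand[A=53 B=23 C=22] avail[A=53 B=17 C=22] open={R2,R4}
Step 7: commit R4 -> on_hand[A=53 B=21 C=22] avail[A=53 B=17 C=22] open={R2}
Step 8: commit R2 -> on_hand[A=53 B=17 C=22] avail[A=53 B=17 C=22] open={}
Step 9: reserve R5 A 8 -> on_hand[A=53 B=17 C=22] avail[A=45 B=17 C=22] open={R5}
Step 10: reserve R6 B 9 -> on_hand[A=53 B=17 C=22] avail[A=45 B=8 C=22] open={R5,R6}
Step 11: reserve R7 C 8 -> on_hand[A=53 B=17 C=22] avail[A=45 B=8 C=14] open={R5,R6,R7}
Step 12: reserve R8 C 7 -> on_hand[A=53 B=17 C=22] avail[A=45 B=8 C=7] open={R5,R6,R7,R8}
Step 13: cancel R7 -> on_hand[A=53 B=17 C=22] avail[A=45 B=8 C=15] open={R5,R6,R8}
Step 14: commit R8 -> on_hand[A=53 B=17 C=15] avail[A=45 B=8 C=15] open={R5,R6}
Step 15: reserve R9 B 8 -> on_hand[A=53 B=17 C=15] avail[A=45 B=0 C=15] open={R5,R6,R9}
Step 16: reserve R10 A 9 -> on_hand[A=53 B=17 C=15] avail[A=36 B=0 C=15] open={R10,R5,R6,R9}
Step 17: reserve R11 C 7 -> on_hand[A=53 B=17 C=15] avail[A=36 B=0 C=8] open={R10,R11,R5,R6,R9}
Step 18: reserve R12 A 6 -> on_hand[A=53 B=17 C=15] avail[A=30 B=0 C=8] open={R10,R11,R12,R5,R6,R9}
Step 19: reserve R13 C 1 -> on_hand[A=53 B=17 C=15] avail[A=30 B=0 C=7] open={R10,R11,R12,R13,R5,R6,R9}

Answer: A: 30
B: 0
C: 7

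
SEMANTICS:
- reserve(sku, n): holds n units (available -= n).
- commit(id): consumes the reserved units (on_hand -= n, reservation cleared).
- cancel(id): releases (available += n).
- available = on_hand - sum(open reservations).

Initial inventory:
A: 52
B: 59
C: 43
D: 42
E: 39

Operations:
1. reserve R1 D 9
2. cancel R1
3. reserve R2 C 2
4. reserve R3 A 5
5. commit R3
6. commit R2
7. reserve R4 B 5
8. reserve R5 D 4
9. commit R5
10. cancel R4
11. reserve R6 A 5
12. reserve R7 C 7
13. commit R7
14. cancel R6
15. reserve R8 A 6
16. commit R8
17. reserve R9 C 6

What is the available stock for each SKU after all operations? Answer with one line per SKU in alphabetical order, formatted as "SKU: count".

Step 1: reserve R1 D 9 -> on_hand[A=52 B=59 C=43 D=42 E=39] avail[A=52 B=59 C=43 D=33 E=39] open={R1}
Step 2: cancel R1 -> on_hand[A=52 B=59 C=43 D=42 E=39] avail[A=52 B=59 C=43 D=42 E=39] open={}
Step 3: reserve R2 C 2 -> on_hand[A=52 B=59 C=43 D=42 E=39] avail[A=52 B=59 C=41 D=42 E=39] open={R2}
Step 4: reserve R3 A 5 -> on_hand[A=52 B=59 C=43 D=42 E=39] avail[A=47 B=59 C=41 D=42 E=39] open={R2,R3}
Step 5: commit R3 -> on_hand[A=47 B=59 C=43 D=42 E=39] avail[A=47 B=59 C=41 D=42 E=39] open={R2}
Step 6: commit R2 -> on_hand[A=47 B=59 C=41 D=42 E=39] avail[A=47 B=59 C=41 D=42 E=39] open={}
Step 7: reserve R4 B 5 -> on_hand[A=47 B=59 C=41 D=42 E=39] avail[A=47 B=54 C=41 D=42 E=39] open={R4}
Step 8: reserve R5 D 4 -> on_hand[A=47 B=59 C=41 D=42 E=39] avail[A=47 B=54 C=41 D=38 E=39] open={R4,R5}
Step 9: commit R5 -> on_hand[A=47 B=59 C=41 D=38 E=39] avail[A=47 B=54 C=41 D=38 E=39] open={R4}
Step 10: cancel R4 -> on_hand[A=47 B=59 C=41 D=38 E=39] avail[A=47 B=59 C=41 D=38 E=39] open={}
Step 11: reserve R6 A 5 -> on_hand[A=47 B=59 C=41 D=38 E=39] avail[A=42 B=59 C=41 D=38 E=39] open={R6}
Step 12: reserve R7 C 7 -> on_hand[A=47 B=59 C=41 D=38 E=39] avail[A=42 B=59 C=34 D=38 E=39] open={R6,R7}
Step 13: commit R7 -> on_hand[A=47 B=59 C=34 D=38 E=39] avail[A=42 B=59 C=34 D=38 E=39] open={R6}
Step 14: cancel R6 -> on_hand[A=47 B=59 C=34 D=38 E=39] avail[A=47 B=59 C=34 D=38 E=39] open={}
Step 15: reserve R8 A 6 -> on_hand[A=47 B=59 C=34 D=38 E=39] avail[A=41 B=59 C=34 D=38 E=39] open={R8}
Step 16: commit R8 -> on_hand[A=41 B=59 C=34 D=38 E=39] avail[A=41 B=59 C=34 D=38 E=39] open={}
Step 17: reserve R9 C 6 -> on_hand[A=41 B=59 C=34 D=38 E=39] avail[A=41 B=59 C=28 D=38 E=39] open={R9}

Answer: A: 41
B: 59
C: 28
D: 38
E: 39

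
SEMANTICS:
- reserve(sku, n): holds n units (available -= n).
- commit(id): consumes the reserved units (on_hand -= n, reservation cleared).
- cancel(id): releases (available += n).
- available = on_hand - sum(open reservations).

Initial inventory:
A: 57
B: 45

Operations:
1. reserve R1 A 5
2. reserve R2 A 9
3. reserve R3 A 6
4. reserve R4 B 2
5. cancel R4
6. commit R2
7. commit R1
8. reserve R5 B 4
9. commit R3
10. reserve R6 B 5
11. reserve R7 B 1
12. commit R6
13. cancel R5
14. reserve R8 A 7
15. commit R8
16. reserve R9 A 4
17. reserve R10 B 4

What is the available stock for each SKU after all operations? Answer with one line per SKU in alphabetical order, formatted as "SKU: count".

Step 1: reserve R1 A 5 -> on_hand[A=57 B=45] avail[A=52 B=45] open={R1}
Step 2: reserve R2 A 9 -> on_hand[A=57 B=45] avail[A=43 B=45] open={R1,R2}
Step 3: reserve R3 A 6 -> on_hand[A=57 B=45] avail[A=37 B=45] open={R1,R2,R3}
Step 4: reserve R4 B 2 -> on_hand[A=57 B=45] avail[A=37 B=43] open={R1,R2,R3,R4}
Step 5: cancel R4 -> on_hand[A=57 B=45] avail[A=37 B=45] open={R1,R2,R3}
Step 6: commit R2 -> on_hand[A=48 B=45] avail[A=37 B=45] open={R1,R3}
Step 7: commit R1 -> on_hand[A=43 B=45] avail[A=37 B=45] open={R3}
Step 8: reserve R5 B 4 -> on_hand[A=43 B=45] avail[A=37 B=41] open={R3,R5}
Step 9: commit R3 -> on_hand[A=37 B=45] avail[A=37 B=41] open={R5}
Step 10: reserve R6 B 5 -> on_hand[A=37 B=45] avail[A=37 B=36] open={R5,R6}
Step 11: reserve R7 B 1 -> on_hand[A=37 B=45] avail[A=37 B=35] open={R5,R6,R7}
Step 12: commit R6 -> on_hand[A=37 B=40] avail[A=37 B=35] open={R5,R7}
Step 13: cancel R5 -> on_hand[A=37 B=40] avail[A=37 B=39] open={R7}
Step 14: reserve R8 A 7 -> on_hand[A=37 B=40] avail[A=30 B=39] open={R7,R8}
Step 15: commit R8 -> on_hand[A=30 B=40] avail[A=30 B=39] open={R7}
Step 16: reserve R9 A 4 -> on_hand[A=30 B=40] avail[A=26 B=39] open={R7,R9}
Step 17: reserve R10 B 4 -> on_hand[A=30 B=40] avail[A=26 B=35] open={R10,R7,R9}

Answer: A: 26
B: 35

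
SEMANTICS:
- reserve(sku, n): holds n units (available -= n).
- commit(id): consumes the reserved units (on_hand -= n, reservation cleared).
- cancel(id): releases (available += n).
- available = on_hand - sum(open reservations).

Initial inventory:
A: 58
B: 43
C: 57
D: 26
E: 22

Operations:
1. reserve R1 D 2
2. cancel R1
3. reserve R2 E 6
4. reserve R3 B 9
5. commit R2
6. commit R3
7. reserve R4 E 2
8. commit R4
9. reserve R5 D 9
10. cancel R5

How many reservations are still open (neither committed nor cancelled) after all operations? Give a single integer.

Answer: 0

Derivation:
Step 1: reserve R1 D 2 -> on_hand[A=58 B=43 C=57 D=26 E=22] avail[A=58 B=43 C=57 D=24 E=22] open={R1}
Step 2: cancel R1 -> on_hand[A=58 B=43 C=57 D=26 E=22] avail[A=58 B=43 C=57 D=26 E=22] open={}
Step 3: reserve R2 E 6 -> on_hand[A=58 B=43 C=57 D=26 E=22] avail[A=58 B=43 C=57 D=26 E=16] open={R2}
Step 4: reserve R3 B 9 -> on_hand[A=58 B=43 C=57 D=26 E=22] avail[A=58 B=34 C=57 D=26 E=16] open={R2,R3}
Step 5: commit R2 -> on_hand[A=58 B=43 C=57 D=26 E=16] avail[A=58 B=34 C=57 D=26 E=16] open={R3}
Step 6: commit R3 -> on_hand[A=58 B=34 C=57 D=26 E=16] avail[A=58 B=34 C=57 D=26 E=16] open={}
Step 7: reserve R4 E 2 -> on_hand[A=58 B=34 C=57 D=26 E=16] avail[A=58 B=34 C=57 D=26 E=14] open={R4}
Step 8: commit R4 -> on_hand[A=58 B=34 C=57 D=26 E=14] avail[A=58 B=34 C=57 D=26 E=14] open={}
Step 9: reserve R5 D 9 -> on_hand[A=58 B=34 C=57 D=26 E=14] avail[A=58 B=34 C=57 D=17 E=14] open={R5}
Step 10: cancel R5 -> on_hand[A=58 B=34 C=57 D=26 E=14] avail[A=58 B=34 C=57 D=26 E=14] open={}
Open reservations: [] -> 0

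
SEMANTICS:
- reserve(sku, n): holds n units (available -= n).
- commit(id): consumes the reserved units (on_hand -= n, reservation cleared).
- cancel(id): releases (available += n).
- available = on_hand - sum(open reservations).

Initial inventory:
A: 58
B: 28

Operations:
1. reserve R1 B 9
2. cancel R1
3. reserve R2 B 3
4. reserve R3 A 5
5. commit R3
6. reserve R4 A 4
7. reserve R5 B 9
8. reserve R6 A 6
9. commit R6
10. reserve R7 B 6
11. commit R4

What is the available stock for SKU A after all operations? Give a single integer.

Answer: 43

Derivation:
Step 1: reserve R1 B 9 -> on_hand[A=58 B=28] avail[A=58 B=19] open={R1}
Step 2: cancel R1 -> on_hand[A=58 B=28] avail[A=58 B=28] open={}
Step 3: reserve R2 B 3 -> on_hand[A=58 B=28] avail[A=58 B=25] open={R2}
Step 4: reserve R3 A 5 -> on_hand[A=58 B=28] avail[A=53 B=25] open={R2,R3}
Step 5: commit R3 -> on_hand[A=53 B=28] avail[A=53 B=25] open={R2}
Step 6: reserve R4 A 4 -> on_hand[A=53 B=28] avail[A=49 B=25] open={R2,R4}
Step 7: reserve R5 B 9 -> on_hand[A=53 B=28] avail[A=49 B=16] open={R2,R4,R5}
Step 8: reserve R6 A 6 -> on_hand[A=53 B=28] avail[A=43 B=16] open={R2,R4,R5,R6}
Step 9: commit R6 -> on_hand[A=47 B=28] avail[A=43 B=16] open={R2,R4,R5}
Step 10: reserve R7 B 6 -> on_hand[A=47 B=28] avail[A=43 B=10] open={R2,R4,R5,R7}
Step 11: commit R4 -> on_hand[A=43 B=28] avail[A=43 B=10] open={R2,R5,R7}
Final available[A] = 43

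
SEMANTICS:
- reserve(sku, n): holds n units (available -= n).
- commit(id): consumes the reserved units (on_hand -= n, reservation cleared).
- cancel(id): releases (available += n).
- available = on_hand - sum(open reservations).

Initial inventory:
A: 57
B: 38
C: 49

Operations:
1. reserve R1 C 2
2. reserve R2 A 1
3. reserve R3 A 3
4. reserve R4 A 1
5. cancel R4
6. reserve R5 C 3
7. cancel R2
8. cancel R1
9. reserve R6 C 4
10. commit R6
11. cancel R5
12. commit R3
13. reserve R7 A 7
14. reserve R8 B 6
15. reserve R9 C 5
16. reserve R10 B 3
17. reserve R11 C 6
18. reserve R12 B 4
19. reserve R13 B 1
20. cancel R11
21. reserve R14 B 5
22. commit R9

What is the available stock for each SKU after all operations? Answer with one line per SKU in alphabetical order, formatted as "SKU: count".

Step 1: reserve R1 C 2 -> on_hand[A=57 B=38 C=49] avail[A=57 B=38 C=47] open={R1}
Step 2: reserve R2 A 1 -> on_hand[A=57 B=38 C=49] avail[A=56 B=38 C=47] open={R1,R2}
Step 3: reserve R3 A 3 -> on_hand[A=57 B=38 C=49] avail[A=53 B=38 C=47] open={R1,R2,R3}
Step 4: reserve R4 A 1 -> on_hand[A=57 B=38 C=49] avail[A=52 B=38 C=47] open={R1,R2,R3,R4}
Step 5: cancel R4 -> on_hand[A=57 B=38 C=49] avail[A=53 B=38 C=47] open={R1,R2,R3}
Step 6: reserve R5 C 3 -> on_hand[A=57 B=38 C=49] avail[A=53 B=38 C=44] open={R1,R2,R3,R5}
Step 7: cancel R2 -> on_hand[A=57 B=38 C=49] avail[A=54 B=38 C=44] open={R1,R3,R5}
Step 8: cancel R1 -> on_hand[A=57 B=38 C=49] avail[A=54 B=38 C=46] open={R3,R5}
Step 9: reserve R6 C 4 -> on_hand[A=57 B=38 C=49] avail[A=54 B=38 C=42] open={R3,R5,R6}
Step 10: commit R6 -> on_hand[A=57 B=38 C=45] avail[A=54 B=38 C=42] open={R3,R5}
Step 11: cancel R5 -> on_hand[A=57 B=38 C=45] avail[A=54 B=38 C=45] open={R3}
Step 12: commit R3 -> on_hand[A=54 B=38 C=45] avail[A=54 B=38 C=45] open={}
Step 13: reserve R7 A 7 -> on_hand[A=54 B=38 C=45] avail[A=47 B=38 C=45] open={R7}
Step 14: reserve R8 B 6 -> on_hand[A=54 B=38 C=45] avail[A=47 B=32 C=45] open={R7,R8}
Step 15: reserve R9 C 5 -> on_hand[A=54 B=38 C=45] avail[A=47 B=32 C=40] open={R7,R8,R9}
Step 16: reserve R10 B 3 -> on_hand[A=54 B=38 C=45] avail[A=47 B=29 C=40] open={R10,R7,R8,R9}
Step 17: reserve R11 C 6 -> on_hand[A=54 B=38 C=45] avail[A=47 B=29 C=34] open={R10,R11,R7,R8,R9}
Step 18: reserve R12 B 4 -> on_hand[A=54 B=38 C=45] avail[A=47 B=25 C=34] open={R10,R11,R12,R7,R8,R9}
Step 19: reserve R13 B 1 -> on_hand[A=54 B=38 C=45] avail[A=47 B=24 C=34] open={R10,R11,R12,R13,R7,R8,R9}
Step 20: cancel R11 -> on_hand[A=54 B=38 C=45] avail[A=47 B=24 C=40] open={R10,R12,R13,R7,R8,R9}
Step 21: reserve R14 B 5 -> on_hand[A=54 B=38 C=45] avail[A=47 B=19 C=40] open={R10,R12,R13,R14,R7,R8,R9}
Step 22: commit R9 -> on_hand[A=54 B=38 C=40] avail[A=47 B=19 C=40] open={R10,R12,R13,R14,R7,R8}

Answer: A: 47
B: 19
C: 40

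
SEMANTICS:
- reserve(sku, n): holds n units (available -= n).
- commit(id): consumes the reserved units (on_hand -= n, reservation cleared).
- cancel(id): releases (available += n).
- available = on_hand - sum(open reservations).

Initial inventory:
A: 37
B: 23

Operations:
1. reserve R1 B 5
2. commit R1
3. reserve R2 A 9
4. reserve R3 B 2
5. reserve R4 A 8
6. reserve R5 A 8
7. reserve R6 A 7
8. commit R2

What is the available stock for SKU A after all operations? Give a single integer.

Step 1: reserve R1 B 5 -> on_hand[A=37 B=23] avail[A=37 B=18] open={R1}
Step 2: commit R1 -> on_hand[A=37 B=18] avail[A=37 B=18] open={}
Step 3: reserve R2 A 9 -> on_hand[A=37 B=18] avail[A=28 B=18] open={R2}
Step 4: reserve R3 B 2 -> on_hand[A=37 B=18] avail[A=28 B=16] open={R2,R3}
Step 5: reserve R4 A 8 -> on_hand[A=37 B=18] avail[A=20 B=16] open={R2,R3,R4}
Step 6: reserve R5 A 8 -> on_hand[A=37 B=18] avail[A=12 B=16] open={R2,R3,R4,R5}
Step 7: reserve R6 A 7 -> on_hand[A=37 B=18] avail[A=5 B=16] open={R2,R3,R4,R5,R6}
Step 8: commit R2 -> on_hand[A=28 B=18] avail[A=5 B=16] open={R3,R4,R5,R6}
Final available[A] = 5

Answer: 5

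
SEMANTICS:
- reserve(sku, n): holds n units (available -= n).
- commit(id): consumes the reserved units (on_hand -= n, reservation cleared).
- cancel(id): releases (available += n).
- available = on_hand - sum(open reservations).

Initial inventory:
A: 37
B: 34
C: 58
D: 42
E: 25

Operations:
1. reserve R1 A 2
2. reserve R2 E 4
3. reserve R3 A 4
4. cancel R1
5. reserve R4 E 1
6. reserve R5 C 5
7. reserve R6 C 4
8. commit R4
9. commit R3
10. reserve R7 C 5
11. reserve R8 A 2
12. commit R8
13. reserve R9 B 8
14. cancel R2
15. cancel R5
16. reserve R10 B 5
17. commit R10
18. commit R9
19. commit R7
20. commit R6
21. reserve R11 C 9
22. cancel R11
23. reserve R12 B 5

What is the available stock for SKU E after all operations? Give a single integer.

Answer: 24

Derivation:
Step 1: reserve R1 A 2 -> on_hand[A=37 B=34 C=58 D=42 E=25] avail[A=35 B=34 C=58 D=42 E=25] open={R1}
Step 2: reserve R2 E 4 -> on_hand[A=37 B=34 C=58 D=42 E=25] avail[A=35 B=34 C=58 D=42 E=21] open={R1,R2}
Step 3: reserve R3 A 4 -> on_hand[A=37 B=34 C=58 D=42 E=25] avail[A=31 B=34 C=58 D=42 E=21] open={R1,R2,R3}
Step 4: cancel R1 -> on_hand[A=37 B=34 C=58 D=42 E=25] avail[A=33 B=34 C=58 D=42 E=21] open={R2,R3}
Step 5: reserve R4 E 1 -> on_hand[A=37 B=34 C=58 D=42 E=25] avail[A=33 B=34 C=58 D=42 E=20] open={R2,R3,R4}
Step 6: reserve R5 C 5 -> on_hand[A=37 B=34 C=58 D=42 E=25] avail[A=33 B=34 C=53 D=42 E=20] open={R2,R3,R4,R5}
Step 7: reserve R6 C 4 -> on_hand[A=37 B=34 C=58 D=42 E=25] avail[A=33 B=34 C=49 D=42 E=20] open={R2,R3,R4,R5,R6}
Step 8: commit R4 -> on_hand[A=37 B=34 C=58 D=42 E=24] avail[A=33 B=34 C=49 D=42 E=20] open={R2,R3,R5,R6}
Step 9: commit R3 -> on_hand[A=33 B=34 C=58 D=42 E=24] avail[A=33 B=34 C=49 D=42 E=20] open={R2,R5,R6}
Step 10: reserve R7 C 5 -> on_hand[A=33 B=34 C=58 D=42 E=24] avail[A=33 B=34 C=44 D=42 E=20] open={R2,R5,R6,R7}
Step 11: reserve R8 A 2 -> on_hand[A=33 B=34 C=58 D=42 E=24] avail[A=31 B=34 C=44 D=42 E=20] open={R2,R5,R6,R7,R8}
Step 12: commit R8 -> on_hand[A=31 B=34 C=58 D=42 E=24] avail[A=31 B=34 C=44 D=42 E=20] open={R2,R5,R6,R7}
Step 13: reserve R9 B 8 -> on_hand[A=31 B=34 C=58 D=42 E=24] avail[A=31 B=26 C=44 D=42 E=20] open={R2,R5,R6,R7,R9}
Step 14: cancel R2 -> on_hand[A=31 B=34 C=58 D=42 E=24] avail[A=31 B=26 C=44 D=42 E=24] open={R5,R6,R7,R9}
Step 15: cancel R5 -> on_hand[A=31 B=34 C=58 D=42 E=24] avail[A=31 B=26 C=49 D=42 E=24] open={R6,R7,R9}
Step 16: reserve R10 B 5 -> on_hand[A=31 B=34 C=58 D=42 E=24] avail[A=31 B=21 C=49 D=42 E=24] open={R10,R6,R7,R9}
Step 17: commit R10 -> on_hand[A=31 B=29 C=58 D=42 E=24] avail[A=31 B=21 C=49 D=42 E=24] open={R6,R7,R9}
Step 18: commit R9 -> on_hand[A=31 B=21 C=58 D=42 E=24] avail[A=31 B=21 C=49 D=42 E=24] open={R6,R7}
Step 19: commit R7 -> on_hand[A=31 B=21 C=53 D=42 E=24] avail[A=31 B=21 C=49 D=42 E=24] open={R6}
Step 20: commit R6 -> on_hand[A=31 B=21 C=49 D=42 E=24] avail[A=31 B=21 C=49 D=42 E=24] open={}
Step 21: reserve R11 C 9 -> on_hand[A=31 B=21 C=49 D=42 E=24] avail[A=31 B=21 C=40 D=42 E=24] open={R11}
Step 22: cancel R11 -> on_hand[A=31 B=21 C=49 D=42 E=24] avail[A=31 B=21 C=49 D=42 E=24] open={}
Step 23: reserve R12 B 5 -> on_hand[A=31 B=21 C=49 D=42 E=24] avail[A=31 B=16 C=49 D=42 E=24] open={R12}
Final available[E] = 24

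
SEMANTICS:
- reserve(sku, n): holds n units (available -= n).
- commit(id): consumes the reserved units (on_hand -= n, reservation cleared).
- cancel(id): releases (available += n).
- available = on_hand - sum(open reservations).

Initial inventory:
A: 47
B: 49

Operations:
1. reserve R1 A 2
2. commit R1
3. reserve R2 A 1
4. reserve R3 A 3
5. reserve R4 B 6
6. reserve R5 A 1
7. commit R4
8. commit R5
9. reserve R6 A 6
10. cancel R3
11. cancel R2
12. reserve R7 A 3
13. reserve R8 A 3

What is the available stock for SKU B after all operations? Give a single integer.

Step 1: reserve R1 A 2 -> on_hand[A=47 B=49] avail[A=45 B=49] open={R1}
Step 2: commit R1 -> on_hand[A=45 B=49] avail[A=45 B=49] open={}
Step 3: reserve R2 A 1 -> on_hand[A=45 B=49] avail[A=44 B=49] open={R2}
Step 4: reserve R3 A 3 -> on_hand[A=45 B=49] avail[A=41 B=49] open={R2,R3}
Step 5: reserve R4 B 6 -> on_hand[A=45 B=49] avail[A=41 B=43] open={R2,R3,R4}
Step 6: reserve R5 A 1 -> on_hand[A=45 B=49] avail[A=40 B=43] open={R2,R3,R4,R5}
Step 7: commit R4 -> on_hand[A=45 B=43] avail[A=40 B=43] open={R2,R3,R5}
Step 8: commit R5 -> on_hand[A=44 B=43] avail[A=40 B=43] open={R2,R3}
Step 9: reserve R6 A 6 -> on_hand[A=44 B=43] avail[A=34 B=43] open={R2,R3,R6}
Step 10: cancel R3 -> on_hand[A=44 B=43] avail[A=37 B=43] open={R2,R6}
Step 11: cancel R2 -> on_hand[A=44 B=43] avail[A=38 B=43] open={R6}
Step 12: reserve R7 A 3 -> on_hand[A=44 B=43] avail[A=35 B=43] open={R6,R7}
Step 13: reserve R8 A 3 -> on_hand[A=44 B=43] avail[A=32 B=43] open={R6,R7,R8}
Final available[B] = 43

Answer: 43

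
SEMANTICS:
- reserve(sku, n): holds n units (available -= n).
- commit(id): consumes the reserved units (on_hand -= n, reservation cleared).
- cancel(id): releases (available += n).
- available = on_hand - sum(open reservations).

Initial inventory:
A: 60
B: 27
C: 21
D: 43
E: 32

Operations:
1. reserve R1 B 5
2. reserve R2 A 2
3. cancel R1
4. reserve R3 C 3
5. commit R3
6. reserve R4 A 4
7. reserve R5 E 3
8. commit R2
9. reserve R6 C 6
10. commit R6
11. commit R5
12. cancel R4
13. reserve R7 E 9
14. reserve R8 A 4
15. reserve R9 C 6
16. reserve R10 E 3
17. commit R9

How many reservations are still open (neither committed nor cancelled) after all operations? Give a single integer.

Answer: 3

Derivation:
Step 1: reserve R1 B 5 -> on_hand[A=60 B=27 C=21 D=43 E=32] avail[A=60 B=22 C=21 D=43 E=32] open={R1}
Step 2: reserve R2 A 2 -> on_hand[A=60 B=27 C=21 D=43 E=32] avail[A=58 B=22 C=21 D=43 E=32] open={R1,R2}
Step 3: cancel R1 -> on_hand[A=60 B=27 C=21 D=43 E=32] avail[A=58 B=27 C=21 D=43 E=32] open={R2}
Step 4: reserve R3 C 3 -> on_hand[A=60 B=27 C=21 D=43 E=32] avail[A=58 B=27 C=18 D=43 E=32] open={R2,R3}
Step 5: commit R3 -> on_hand[A=60 B=27 C=18 D=43 E=32] avail[A=58 B=27 C=18 D=43 E=32] open={R2}
Step 6: reserve R4 A 4 -> on_hand[A=60 B=27 C=18 D=43 E=32] avail[A=54 B=27 C=18 D=43 E=32] open={R2,R4}
Step 7: reserve R5 E 3 -> on_hand[A=60 B=27 C=18 D=43 E=32] avail[A=54 B=27 C=18 D=43 E=29] open={R2,R4,R5}
Step 8: commit R2 -> on_hand[A=58 B=27 C=18 D=43 E=32] avail[A=54 B=27 C=18 D=43 E=29] open={R4,R5}
Step 9: reserve R6 C 6 -> on_hand[A=58 B=27 C=18 D=43 E=32] avail[A=54 B=27 C=12 D=43 E=29] open={R4,R5,R6}
Step 10: commit R6 -> on_hand[A=58 B=27 C=12 D=43 E=32] avail[A=54 B=27 C=12 D=43 E=29] open={R4,R5}
Step 11: commit R5 -> on_hand[A=58 B=27 C=12 D=43 E=29] avail[A=54 B=27 C=12 D=43 E=29] open={R4}
Step 12: cancel R4 -> on_hand[A=58 B=27 C=12 D=43 E=29] avail[A=58 B=27 C=12 D=43 E=29] open={}
Step 13: reserve R7 E 9 -> on_hand[A=58 B=27 C=12 D=43 E=29] avail[A=58 B=27 C=12 D=43 E=20] open={R7}
Step 14: reserve R8 A 4 -> on_hand[A=58 B=27 C=12 D=43 E=29] avail[A=54 B=27 C=12 D=43 E=20] open={R7,R8}
Step 15: reserve R9 C 6 -> on_hand[A=58 B=27 C=12 D=43 E=29] avail[A=54 B=27 C=6 D=43 E=20] open={R7,R8,R9}
Step 16: reserve R10 E 3 -> on_hand[A=58 B=27 C=12 D=43 E=29] avail[A=54 B=27 C=6 D=43 E=17] open={R10,R7,R8,R9}
Step 17: commit R9 -> on_hand[A=58 B=27 C=6 D=43 E=29] avail[A=54 B=27 C=6 D=43 E=17] open={R10,R7,R8}
Open reservations: ['R10', 'R7', 'R8'] -> 3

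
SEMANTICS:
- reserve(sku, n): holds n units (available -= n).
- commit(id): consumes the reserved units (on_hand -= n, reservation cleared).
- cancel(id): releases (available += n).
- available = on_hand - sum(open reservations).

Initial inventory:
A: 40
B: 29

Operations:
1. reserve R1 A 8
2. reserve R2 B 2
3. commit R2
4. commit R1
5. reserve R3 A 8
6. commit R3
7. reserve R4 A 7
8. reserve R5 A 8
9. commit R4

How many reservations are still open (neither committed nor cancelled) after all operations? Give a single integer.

Answer: 1

Derivation:
Step 1: reserve R1 A 8 -> on_hand[A=40 B=29] avail[A=32 B=29] open={R1}
Step 2: reserve R2 B 2 -> on_hand[A=40 B=29] avail[A=32 B=27] open={R1,R2}
Step 3: commit R2 -> on_hand[A=40 B=27] avail[A=32 B=27] open={R1}
Step 4: commit R1 -> on_hand[A=32 B=27] avail[A=32 B=27] open={}
Step 5: reserve R3 A 8 -> on_hand[A=32 B=27] avail[A=24 B=27] open={R3}
Step 6: commit R3 -> on_hand[A=24 B=27] avail[A=24 B=27] open={}
Step 7: reserve R4 A 7 -> on_hand[A=24 B=27] avail[A=17 B=27] open={R4}
Step 8: reserve R5 A 8 -> on_hand[A=24 B=27] avail[A=9 B=27] open={R4,R5}
Step 9: commit R4 -> on_hand[A=17 B=27] avail[A=9 B=27] open={R5}
Open reservations: ['R5'] -> 1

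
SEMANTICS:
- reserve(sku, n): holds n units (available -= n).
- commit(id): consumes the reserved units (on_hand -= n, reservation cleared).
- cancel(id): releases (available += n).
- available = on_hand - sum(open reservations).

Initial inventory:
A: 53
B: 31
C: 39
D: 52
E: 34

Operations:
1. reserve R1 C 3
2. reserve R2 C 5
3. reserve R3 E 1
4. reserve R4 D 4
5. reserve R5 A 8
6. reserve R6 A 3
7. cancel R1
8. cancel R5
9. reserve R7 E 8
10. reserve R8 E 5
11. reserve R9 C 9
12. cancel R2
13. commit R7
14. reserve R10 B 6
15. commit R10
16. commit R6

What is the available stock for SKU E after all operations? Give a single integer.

Step 1: reserve R1 C 3 -> on_hand[A=53 B=31 C=39 D=52 E=34] avail[A=53 B=31 C=36 D=52 E=34] open={R1}
Step 2: reserve R2 C 5 -> on_hand[A=53 B=31 C=39 D=52 E=34] avail[A=53 B=31 C=31 D=52 E=34] open={R1,R2}
Step 3: reserve R3 E 1 -> on_hand[A=53 B=31 C=39 D=52 E=34] avail[A=53 B=31 C=31 D=52 E=33] open={R1,R2,R3}
Step 4: reserve R4 D 4 -> on_hand[A=53 B=31 C=39 D=52 E=34] avail[A=53 B=31 C=31 D=48 E=33] open={R1,R2,R3,R4}
Step 5: reserve R5 A 8 -> on_hand[A=53 B=31 C=39 D=52 E=34] avail[A=45 B=31 C=31 D=48 E=33] open={R1,R2,R3,R4,R5}
Step 6: reserve R6 A 3 -> on_hand[A=53 B=31 C=39 D=52 E=34] avail[A=42 B=31 C=31 D=48 E=33] open={R1,R2,R3,R4,R5,R6}
Step 7: cancel R1 -> on_hand[A=53 B=31 C=39 D=52 E=34] avail[A=42 B=31 C=34 D=48 E=33] open={R2,R3,R4,R5,R6}
Step 8: cancel R5 -> on_hand[A=53 B=31 C=39 D=52 E=34] avail[A=50 B=31 C=34 D=48 E=33] open={R2,R3,R4,R6}
Step 9: reserve R7 E 8 -> on_hand[A=53 B=31 C=39 D=52 E=34] avail[A=50 B=31 C=34 D=48 E=25] open={R2,R3,R4,R6,R7}
Step 10: reserve R8 E 5 -> on_hand[A=53 B=31 C=39 D=52 E=34] avail[A=50 B=31 C=34 D=48 E=20] open={R2,R3,R4,R6,R7,R8}
Step 11: reserve R9 C 9 -> on_hand[A=53 B=31 C=39 D=52 E=34] avail[A=50 B=31 C=25 D=48 E=20] open={R2,R3,R4,R6,R7,R8,R9}
Step 12: cancel R2 -> on_hand[A=53 B=31 C=39 D=52 E=34] avail[A=50 B=31 C=30 D=48 E=20] open={R3,R4,R6,R7,R8,R9}
Step 13: commit R7 -> on_hand[A=53 B=31 C=39 D=52 E=26] avail[A=50 B=31 C=30 D=48 E=20] open={R3,R4,R6,R8,R9}
Step 14: reserve R10 B 6 -> on_hand[A=53 B=31 C=39 D=52 E=26] avail[A=50 B=25 C=30 D=48 E=20] open={R10,R3,R4,R6,R8,R9}
Step 15: commit R10 -> on_hand[A=53 B=25 C=39 D=52 E=26] avail[A=50 B=25 C=30 D=48 E=20] open={R3,R4,R6,R8,R9}
Step 16: commit R6 -> on_hand[A=50 B=25 C=39 D=52 E=26] avail[A=50 B=25 C=30 D=48 E=20] open={R3,R4,R8,R9}
Final available[E] = 20

Answer: 20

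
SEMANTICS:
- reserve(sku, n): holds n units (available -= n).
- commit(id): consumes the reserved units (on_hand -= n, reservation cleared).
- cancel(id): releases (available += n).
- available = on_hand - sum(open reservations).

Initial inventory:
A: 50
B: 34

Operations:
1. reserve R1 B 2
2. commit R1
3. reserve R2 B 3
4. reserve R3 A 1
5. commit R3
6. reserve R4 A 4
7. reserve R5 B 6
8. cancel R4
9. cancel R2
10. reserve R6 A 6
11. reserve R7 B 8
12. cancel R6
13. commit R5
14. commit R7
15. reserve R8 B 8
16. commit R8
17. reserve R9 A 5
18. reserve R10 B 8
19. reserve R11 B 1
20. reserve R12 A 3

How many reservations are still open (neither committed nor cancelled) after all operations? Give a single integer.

Step 1: reserve R1 B 2 -> on_hand[A=50 B=34] avail[A=50 B=32] open={R1}
Step 2: commit R1 -> on_hand[A=50 B=32] avail[A=50 B=32] open={}
Step 3: reserve R2 B 3 -> on_hand[A=50 B=32] avail[A=50 B=29] open={R2}
Step 4: reserve R3 A 1 -> on_hand[A=50 B=32] avail[A=49 B=29] open={R2,R3}
Step 5: commit R3 -> on_hand[A=49 B=32] avail[A=49 B=29] open={R2}
Step 6: reserve R4 A 4 -> on_hand[A=49 B=32] avail[A=45 B=29] open={R2,R4}
Step 7: reserve R5 B 6 -> on_hand[A=49 B=32] avail[A=45 B=23] open={R2,R4,R5}
Step 8: cancel R4 -> on_hand[A=49 B=32] avail[A=49 B=23] open={R2,R5}
Step 9: cancel R2 -> on_hand[A=49 B=32] avail[A=49 B=26] open={R5}
Step 10: reserve R6 A 6 -> on_hand[A=49 B=32] avail[A=43 B=26] open={R5,R6}
Step 11: reserve R7 B 8 -> on_hand[A=49 B=32] avail[A=43 B=18] open={R5,R6,R7}
Step 12: cancel R6 -> on_hand[A=49 B=32] avail[A=49 B=18] open={R5,R7}
Step 13: commit R5 -> on_hand[A=49 B=26] avail[A=49 B=18] open={R7}
Step 14: commit R7 -> on_hand[A=49 B=18] avail[A=49 B=18] open={}
Step 15: reserve R8 B 8 -> on_hand[A=49 B=18] avail[A=49 B=10] open={R8}
Step 16: commit R8 -> on_hand[A=49 B=10] avail[A=49 B=10] open={}
Step 17: reserve R9 A 5 -> on_hand[A=49 B=10] avail[A=44 B=10] open={R9}
Step 18: reserve R10 B 8 -> on_hand[A=49 B=10] avail[A=44 B=2] open={R10,R9}
Step 19: reserve R11 B 1 -> on_hand[A=49 B=10] avail[A=44 B=1] open={R10,R11,R9}
Step 20: reserve R12 A 3 -> on_hand[A=49 B=10] avail[A=41 B=1] open={R10,R11,R12,R9}
Open reservations: ['R10', 'R11', 'R12', 'R9'] -> 4

Answer: 4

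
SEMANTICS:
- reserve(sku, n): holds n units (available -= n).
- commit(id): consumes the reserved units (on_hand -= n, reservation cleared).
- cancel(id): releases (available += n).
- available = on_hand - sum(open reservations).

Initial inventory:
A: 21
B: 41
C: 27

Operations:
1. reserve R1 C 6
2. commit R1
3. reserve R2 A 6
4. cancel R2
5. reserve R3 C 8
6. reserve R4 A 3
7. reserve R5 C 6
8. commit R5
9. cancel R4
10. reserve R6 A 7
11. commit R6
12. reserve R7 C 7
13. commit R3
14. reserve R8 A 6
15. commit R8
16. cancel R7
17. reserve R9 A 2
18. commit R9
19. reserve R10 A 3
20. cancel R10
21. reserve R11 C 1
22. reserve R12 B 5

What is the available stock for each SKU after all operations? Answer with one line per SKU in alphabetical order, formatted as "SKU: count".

Answer: A: 6
B: 36
C: 6

Derivation:
Step 1: reserve R1 C 6 -> on_hand[A=21 B=41 C=27] avail[A=21 B=41 C=21] open={R1}
Step 2: commit R1 -> on_hand[A=21 B=41 C=21] avail[A=21 B=41 C=21] open={}
Step 3: reserve R2 A 6 -> on_hand[A=21 B=41 C=21] avail[A=15 B=41 C=21] open={R2}
Step 4: cancel R2 -> on_hand[A=21 B=41 C=21] avail[A=21 B=41 C=21] open={}
Step 5: reserve R3 C 8 -> on_hand[A=21 B=41 C=21] avail[A=21 B=41 C=13] open={R3}
Step 6: reserve R4 A 3 -> on_hand[A=21 B=41 C=21] avail[A=18 B=41 C=13] open={R3,R4}
Step 7: reserve R5 C 6 -> on_hand[A=21 B=41 C=21] avail[A=18 B=41 C=7] open={R3,R4,R5}
Step 8: commit R5 -> on_hand[A=21 B=41 C=15] avail[A=18 B=41 C=7] open={R3,R4}
Step 9: cancel R4 -> on_hand[A=21 B=41 C=15] avail[A=21 B=41 C=7] open={R3}
Step 10: reserve R6 A 7 -> on_hand[A=21 B=41 C=15] avail[A=14 B=41 C=7] open={R3,R6}
Step 11: commit R6 -> on_hand[A=14 B=41 C=15] avail[A=14 B=41 C=7] open={R3}
Step 12: reserve R7 C 7 -> on_hand[A=14 B=41 C=15] avail[A=14 B=41 C=0] open={R3,R7}
Step 13: commit R3 -> on_hand[A=14 B=41 C=7] avail[A=14 B=41 C=0] open={R7}
Step 14: reserve R8 A 6 -> on_hand[A=14 B=41 C=7] avail[A=8 B=41 C=0] open={R7,R8}
Step 15: commit R8 -> on_hand[A=8 B=41 C=7] avail[A=8 B=41 C=0] open={R7}
Step 16: cancel R7 -> on_hand[A=8 B=41 C=7] avail[A=8 B=41 C=7] open={}
Step 17: reserve R9 A 2 -> on_hand[A=8 B=41 C=7] avail[A=6 B=41 C=7] open={R9}
Step 18: commit R9 -> on_hand[A=6 B=41 C=7] avail[A=6 B=41 C=7] open={}
Step 19: reserve R10 A 3 -> on_hand[A=6 B=41 C=7] avail[A=3 B=41 C=7] open={R10}
Step 20: cancel R10 -> on_hand[A=6 B=41 C=7] avail[A=6 B=41 C=7] open={}
Step 21: reserve R11 C 1 -> on_hand[A=6 B=41 C=7] avail[A=6 B=41 C=6] open={R11}
Step 22: reserve R12 B 5 -> on_hand[A=6 B=41 C=7] avail[A=6 B=36 C=6] open={R11,R12}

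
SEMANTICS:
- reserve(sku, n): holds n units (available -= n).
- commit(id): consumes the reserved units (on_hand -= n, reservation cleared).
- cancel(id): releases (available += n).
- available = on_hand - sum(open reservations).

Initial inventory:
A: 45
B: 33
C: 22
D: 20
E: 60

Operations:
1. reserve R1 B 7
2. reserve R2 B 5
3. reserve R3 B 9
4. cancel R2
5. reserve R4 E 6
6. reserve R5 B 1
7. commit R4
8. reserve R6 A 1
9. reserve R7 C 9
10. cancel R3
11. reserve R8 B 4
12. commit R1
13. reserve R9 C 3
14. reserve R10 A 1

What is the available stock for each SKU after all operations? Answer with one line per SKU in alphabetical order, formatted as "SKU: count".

Answer: A: 43
B: 21
C: 10
D: 20
E: 54

Derivation:
Step 1: reserve R1 B 7 -> on_hand[A=45 B=33 C=22 D=20 E=60] avail[A=45 B=26 C=22 D=20 E=60] open={R1}
Step 2: reserve R2 B 5 -> on_hand[A=45 B=33 C=22 D=20 E=60] avail[A=45 B=21 C=22 D=20 E=60] open={R1,R2}
Step 3: reserve R3 B 9 -> on_hand[A=45 B=33 C=22 D=20 E=60] avail[A=45 B=12 C=22 D=20 E=60] open={R1,R2,R3}
Step 4: cancel R2 -> on_hand[A=45 B=33 C=22 D=20 E=60] avail[A=45 B=17 C=22 D=20 E=60] open={R1,R3}
Step 5: reserve R4 E 6 -> on_hand[A=45 B=33 C=22 D=20 E=60] avail[A=45 B=17 C=22 D=20 E=54] open={R1,R3,R4}
Step 6: reserve R5 B 1 -> on_hand[A=45 B=33 C=22 D=20 E=60] avail[A=45 B=16 C=22 D=20 E=54] open={R1,R3,R4,R5}
Step 7: commit R4 -> on_hand[A=45 B=33 C=22 D=20 E=54] avail[A=45 B=16 C=22 D=20 E=54] open={R1,R3,R5}
Step 8: reserve R6 A 1 -> on_hand[A=45 B=33 C=22 D=20 E=54] avail[A=44 B=16 C=22 D=20 E=54] open={R1,R3,R5,R6}
Step 9: reserve R7 C 9 -> on_hand[A=45 B=33 C=22 D=20 E=54] avail[A=44 B=16 C=13 D=20 E=54] open={R1,R3,R5,R6,R7}
Step 10: cancel R3 -> on_hand[A=45 B=33 C=22 D=20 E=54] avail[A=44 B=25 C=13 D=20 E=54] open={R1,R5,R6,R7}
Step 11: reserve R8 B 4 -> on_hand[A=45 B=33 C=22 D=20 E=54] avail[A=44 B=21 C=13 D=20 E=54] open={R1,R5,R6,R7,R8}
Step 12: commit R1 -> on_hand[A=45 B=26 C=22 D=20 E=54] avail[A=44 B=21 C=13 D=20 E=54] open={R5,R6,R7,R8}
Step 13: reserve R9 C 3 -> on_hand[A=45 B=26 C=22 D=20 E=54] avail[A=44 B=21 C=10 D=20 E=54] open={R5,R6,R7,R8,R9}
Step 14: reserve R10 A 1 -> on_hand[A=45 B=26 C=22 D=20 E=54] avail[A=43 B=21 C=10 D=20 E=54] open={R10,R5,R6,R7,R8,R9}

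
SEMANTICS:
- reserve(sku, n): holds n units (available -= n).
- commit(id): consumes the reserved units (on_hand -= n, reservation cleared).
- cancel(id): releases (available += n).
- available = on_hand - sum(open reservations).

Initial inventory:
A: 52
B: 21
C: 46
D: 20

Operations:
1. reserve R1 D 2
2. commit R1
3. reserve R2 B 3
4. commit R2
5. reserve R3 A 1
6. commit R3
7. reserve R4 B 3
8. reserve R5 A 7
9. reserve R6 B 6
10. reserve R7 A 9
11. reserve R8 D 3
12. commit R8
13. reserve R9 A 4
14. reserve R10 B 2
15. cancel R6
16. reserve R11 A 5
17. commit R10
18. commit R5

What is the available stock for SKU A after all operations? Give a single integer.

Answer: 26

Derivation:
Step 1: reserve R1 D 2 -> on_hand[A=52 B=21 C=46 D=20] avail[A=52 B=21 C=46 D=18] open={R1}
Step 2: commit R1 -> on_hand[A=52 B=21 C=46 D=18] avail[A=52 B=21 C=46 D=18] open={}
Step 3: reserve R2 B 3 -> on_hand[A=52 B=21 C=46 D=18] avail[A=52 B=18 C=46 D=18] open={R2}
Step 4: commit R2 -> on_hand[A=52 B=18 C=46 D=18] avail[A=52 B=18 C=46 D=18] open={}
Step 5: reserve R3 A 1 -> on_hand[A=52 B=18 C=46 D=18] avail[A=51 B=18 C=46 D=18] open={R3}
Step 6: commit R3 -> on_hand[A=51 B=18 C=46 D=18] avail[A=51 B=18 C=46 D=18] open={}
Step 7: reserve R4 B 3 -> on_hand[A=51 B=18 C=46 D=18] avail[A=51 B=15 C=46 D=18] open={R4}
Step 8: reserve R5 A 7 -> on_hand[A=51 B=18 C=46 D=18] avail[A=44 B=15 C=46 D=18] open={R4,R5}
Step 9: reserve R6 B 6 -> on_hand[A=51 B=18 C=46 D=18] avail[A=44 B=9 C=46 D=18] open={R4,R5,R6}
Step 10: reserve R7 A 9 -> on_hand[A=51 B=18 C=46 D=18] avail[A=35 B=9 C=46 D=18] open={R4,R5,R6,R7}
Step 11: reserve R8 D 3 -> on_hand[A=51 B=18 C=46 D=18] avail[A=35 B=9 C=46 D=15] open={R4,R5,R6,R7,R8}
Step 12: commit R8 -> on_hand[A=51 B=18 C=46 D=15] avail[A=35 B=9 C=46 D=15] open={R4,R5,R6,R7}
Step 13: reserve R9 A 4 -> on_hand[A=51 B=18 C=46 D=15] avail[A=31 B=9 C=46 D=15] open={R4,R5,R6,R7,R9}
Step 14: reserve R10 B 2 -> on_hand[A=51 B=18 C=46 D=15] avail[A=31 B=7 C=46 D=15] open={R10,R4,R5,R6,R7,R9}
Step 15: cancel R6 -> on_hand[A=51 B=18 C=46 D=15] avail[A=31 B=13 C=46 D=15] open={R10,R4,R5,R7,R9}
Step 16: reserve R11 A 5 -> on_hand[A=51 B=18 C=46 D=15] avail[A=26 B=13 C=46 D=15] open={R10,R11,R4,R5,R7,R9}
Step 17: commit R10 -> on_hand[A=51 B=16 C=46 D=15] avail[A=26 B=13 C=46 D=15] open={R11,R4,R5,R7,R9}
Step 18: commit R5 -> on_hand[A=44 B=16 C=46 D=15] avail[A=26 B=13 C=46 D=15] open={R11,R4,R7,R9}
Final available[A] = 26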